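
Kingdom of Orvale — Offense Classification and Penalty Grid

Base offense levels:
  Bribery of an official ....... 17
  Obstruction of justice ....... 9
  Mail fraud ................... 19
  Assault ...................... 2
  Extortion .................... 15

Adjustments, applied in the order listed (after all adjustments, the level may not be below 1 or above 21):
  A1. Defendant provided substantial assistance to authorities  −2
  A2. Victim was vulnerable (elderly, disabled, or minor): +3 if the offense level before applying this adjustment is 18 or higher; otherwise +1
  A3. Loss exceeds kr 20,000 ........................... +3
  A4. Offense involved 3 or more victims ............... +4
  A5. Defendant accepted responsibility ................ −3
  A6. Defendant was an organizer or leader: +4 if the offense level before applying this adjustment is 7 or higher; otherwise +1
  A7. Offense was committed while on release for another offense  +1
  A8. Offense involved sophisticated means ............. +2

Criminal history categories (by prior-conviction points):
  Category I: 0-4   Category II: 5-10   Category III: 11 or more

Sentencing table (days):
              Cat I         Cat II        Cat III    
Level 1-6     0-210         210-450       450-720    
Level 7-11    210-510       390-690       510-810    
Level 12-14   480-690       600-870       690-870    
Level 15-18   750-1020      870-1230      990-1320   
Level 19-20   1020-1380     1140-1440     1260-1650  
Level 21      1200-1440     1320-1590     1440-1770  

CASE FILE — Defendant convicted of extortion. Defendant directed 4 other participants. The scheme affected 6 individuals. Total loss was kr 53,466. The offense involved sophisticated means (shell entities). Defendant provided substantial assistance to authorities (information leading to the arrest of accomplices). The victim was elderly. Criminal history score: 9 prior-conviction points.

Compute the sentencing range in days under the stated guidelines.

1320-1590 days

Base offense level for extortion: 15.
A1 applies: 15 − 2 = 13.
A2 applies (level before this adjustment is 13 < 18, so +1): 13 + 1 = 14.
A3 applies: 14 + 3 = 17.
A4 applies: 17 + 4 = 21.
A5 does not apply.
A6 applies (level before this adjustment is 21 ≥ 7, so +4): 21 + 4 = 25.
A8 applies: 25 + 2 = 27.
Level 27 exceeds the maximum of 21; capped at 21.
Final offense level: 21.
Criminal history: 9 prior points → Category II (5-10).
Level 21 falls in the 21 band.
Grid: Level 21 × Category II = 1320-1590 days.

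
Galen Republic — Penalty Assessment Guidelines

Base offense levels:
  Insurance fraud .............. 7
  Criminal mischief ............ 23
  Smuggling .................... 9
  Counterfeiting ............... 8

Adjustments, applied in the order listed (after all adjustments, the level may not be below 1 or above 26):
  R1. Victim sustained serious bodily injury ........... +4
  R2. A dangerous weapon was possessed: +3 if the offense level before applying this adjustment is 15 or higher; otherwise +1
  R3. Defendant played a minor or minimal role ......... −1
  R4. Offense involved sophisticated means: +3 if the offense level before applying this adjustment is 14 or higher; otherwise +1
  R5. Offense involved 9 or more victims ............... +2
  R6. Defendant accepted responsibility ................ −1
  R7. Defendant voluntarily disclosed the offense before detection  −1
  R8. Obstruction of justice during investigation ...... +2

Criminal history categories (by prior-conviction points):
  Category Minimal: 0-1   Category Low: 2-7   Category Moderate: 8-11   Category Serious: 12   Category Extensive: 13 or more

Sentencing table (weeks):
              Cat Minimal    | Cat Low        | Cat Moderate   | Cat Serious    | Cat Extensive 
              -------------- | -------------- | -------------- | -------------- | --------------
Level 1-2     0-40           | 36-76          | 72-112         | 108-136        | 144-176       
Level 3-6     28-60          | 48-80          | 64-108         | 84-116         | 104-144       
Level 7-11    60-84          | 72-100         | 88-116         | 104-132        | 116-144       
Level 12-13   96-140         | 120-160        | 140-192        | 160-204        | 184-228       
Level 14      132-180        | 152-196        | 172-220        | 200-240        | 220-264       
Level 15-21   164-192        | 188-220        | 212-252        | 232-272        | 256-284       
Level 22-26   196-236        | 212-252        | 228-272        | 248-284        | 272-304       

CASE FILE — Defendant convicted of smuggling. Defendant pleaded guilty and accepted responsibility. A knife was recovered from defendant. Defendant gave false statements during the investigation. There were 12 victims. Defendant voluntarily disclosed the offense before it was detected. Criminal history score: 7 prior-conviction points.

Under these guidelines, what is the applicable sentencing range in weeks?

Base offense level for smuggling: 9.
R2 applies (level before this adjustment is 9 < 15, so +1): 9 + 1 = 10.
R4 does not apply.
R5 applies: 10 + 2 = 12.
R6 applies: 12 − 1 = 11.
R7 applies: 11 − 1 = 10.
R8 applies: 10 + 2 = 12.
Final offense level: 12.
Criminal history: 7 prior points → Category Low (2-7).
Level 12 falls in the 12-13 band.
Grid: Level 12-13 × Category Low = 120-160 weeks.

120-160 weeks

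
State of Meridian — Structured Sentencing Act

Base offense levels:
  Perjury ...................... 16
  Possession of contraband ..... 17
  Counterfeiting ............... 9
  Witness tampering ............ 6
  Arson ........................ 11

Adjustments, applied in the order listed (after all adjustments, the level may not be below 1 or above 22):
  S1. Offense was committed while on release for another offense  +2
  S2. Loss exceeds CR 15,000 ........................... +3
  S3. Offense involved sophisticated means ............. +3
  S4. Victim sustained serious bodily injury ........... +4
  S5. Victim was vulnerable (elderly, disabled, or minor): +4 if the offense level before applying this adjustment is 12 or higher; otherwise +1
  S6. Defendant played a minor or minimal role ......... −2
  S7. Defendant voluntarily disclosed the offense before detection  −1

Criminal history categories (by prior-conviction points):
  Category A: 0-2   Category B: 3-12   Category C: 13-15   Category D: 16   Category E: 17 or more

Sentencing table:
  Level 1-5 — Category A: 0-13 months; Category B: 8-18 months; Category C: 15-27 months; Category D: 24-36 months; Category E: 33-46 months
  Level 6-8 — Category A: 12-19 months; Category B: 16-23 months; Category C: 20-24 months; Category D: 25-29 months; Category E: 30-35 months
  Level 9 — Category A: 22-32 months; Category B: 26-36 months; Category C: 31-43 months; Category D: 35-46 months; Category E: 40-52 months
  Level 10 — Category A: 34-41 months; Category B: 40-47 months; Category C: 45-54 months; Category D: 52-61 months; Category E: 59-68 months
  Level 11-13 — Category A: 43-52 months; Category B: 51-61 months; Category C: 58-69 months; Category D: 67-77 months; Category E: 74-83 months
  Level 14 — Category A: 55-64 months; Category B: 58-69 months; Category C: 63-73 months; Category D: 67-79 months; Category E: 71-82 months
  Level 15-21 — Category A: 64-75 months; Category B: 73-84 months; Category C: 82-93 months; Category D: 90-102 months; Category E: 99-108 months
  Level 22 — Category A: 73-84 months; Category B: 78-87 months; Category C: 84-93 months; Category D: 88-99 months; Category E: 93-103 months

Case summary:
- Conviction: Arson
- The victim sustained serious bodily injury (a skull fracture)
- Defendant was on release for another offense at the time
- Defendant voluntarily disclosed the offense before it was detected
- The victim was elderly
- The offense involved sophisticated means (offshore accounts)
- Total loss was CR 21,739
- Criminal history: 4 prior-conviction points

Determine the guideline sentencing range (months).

78-87 months

Base offense level for arson: 11.
S1 applies: 11 + 2 = 13.
S2 applies: 13 + 3 = 16.
S3 applies: 16 + 3 = 19.
S4 applies: 19 + 4 = 23.
S5 applies (level before this adjustment is 23 ≥ 12, so +4): 23 + 4 = 27.
S6 does not apply.
S7 applies: 27 − 1 = 26.
Level 26 exceeds the maximum of 22; capped at 22.
Final offense level: 22.
Criminal history: 4 prior points → Category B (3-12).
Level 22 falls in the 22 band.
Grid: Level 22 × Category B = 78-87 months.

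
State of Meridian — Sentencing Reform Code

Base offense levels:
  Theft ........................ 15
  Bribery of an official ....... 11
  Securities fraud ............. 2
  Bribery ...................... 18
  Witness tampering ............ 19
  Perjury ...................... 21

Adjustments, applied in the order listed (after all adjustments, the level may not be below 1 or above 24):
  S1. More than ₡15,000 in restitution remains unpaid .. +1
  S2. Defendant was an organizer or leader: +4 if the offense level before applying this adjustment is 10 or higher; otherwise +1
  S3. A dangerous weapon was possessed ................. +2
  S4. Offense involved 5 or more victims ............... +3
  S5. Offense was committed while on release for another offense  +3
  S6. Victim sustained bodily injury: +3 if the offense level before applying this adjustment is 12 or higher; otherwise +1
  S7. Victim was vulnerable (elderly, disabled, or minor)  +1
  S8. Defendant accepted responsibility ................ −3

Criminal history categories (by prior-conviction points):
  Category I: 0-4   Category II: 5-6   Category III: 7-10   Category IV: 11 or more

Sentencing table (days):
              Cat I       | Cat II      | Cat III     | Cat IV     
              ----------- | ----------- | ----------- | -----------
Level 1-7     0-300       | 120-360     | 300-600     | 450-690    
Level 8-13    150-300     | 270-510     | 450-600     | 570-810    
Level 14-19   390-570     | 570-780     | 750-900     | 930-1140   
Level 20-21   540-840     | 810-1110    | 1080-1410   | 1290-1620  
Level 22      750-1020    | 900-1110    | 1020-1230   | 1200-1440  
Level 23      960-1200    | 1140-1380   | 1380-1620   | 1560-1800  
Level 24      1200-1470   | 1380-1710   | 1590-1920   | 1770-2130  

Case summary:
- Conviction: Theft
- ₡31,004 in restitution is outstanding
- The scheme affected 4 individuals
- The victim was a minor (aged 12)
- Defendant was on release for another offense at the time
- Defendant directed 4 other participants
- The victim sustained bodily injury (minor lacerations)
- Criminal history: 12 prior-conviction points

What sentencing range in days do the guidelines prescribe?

Base offense level for theft: 15.
S1 applies: 15 + 1 = 16.
S2 applies (level before this adjustment is 16 ≥ 10, so +4): 16 + 4 = 20.
S5 applies: 20 + 3 = 23.
S6 applies (level before this adjustment is 23 ≥ 12, so +3): 23 + 3 = 26.
S7 applies: 26 + 1 = 27.
Level 27 exceeds the maximum of 24; capped at 24.
Final offense level: 24.
Criminal history: 12 prior points → Category IV (11+).
Level 24 falls in the 24 band.
Grid: Level 24 × Category IV = 1770-2130 days.

1770-2130 days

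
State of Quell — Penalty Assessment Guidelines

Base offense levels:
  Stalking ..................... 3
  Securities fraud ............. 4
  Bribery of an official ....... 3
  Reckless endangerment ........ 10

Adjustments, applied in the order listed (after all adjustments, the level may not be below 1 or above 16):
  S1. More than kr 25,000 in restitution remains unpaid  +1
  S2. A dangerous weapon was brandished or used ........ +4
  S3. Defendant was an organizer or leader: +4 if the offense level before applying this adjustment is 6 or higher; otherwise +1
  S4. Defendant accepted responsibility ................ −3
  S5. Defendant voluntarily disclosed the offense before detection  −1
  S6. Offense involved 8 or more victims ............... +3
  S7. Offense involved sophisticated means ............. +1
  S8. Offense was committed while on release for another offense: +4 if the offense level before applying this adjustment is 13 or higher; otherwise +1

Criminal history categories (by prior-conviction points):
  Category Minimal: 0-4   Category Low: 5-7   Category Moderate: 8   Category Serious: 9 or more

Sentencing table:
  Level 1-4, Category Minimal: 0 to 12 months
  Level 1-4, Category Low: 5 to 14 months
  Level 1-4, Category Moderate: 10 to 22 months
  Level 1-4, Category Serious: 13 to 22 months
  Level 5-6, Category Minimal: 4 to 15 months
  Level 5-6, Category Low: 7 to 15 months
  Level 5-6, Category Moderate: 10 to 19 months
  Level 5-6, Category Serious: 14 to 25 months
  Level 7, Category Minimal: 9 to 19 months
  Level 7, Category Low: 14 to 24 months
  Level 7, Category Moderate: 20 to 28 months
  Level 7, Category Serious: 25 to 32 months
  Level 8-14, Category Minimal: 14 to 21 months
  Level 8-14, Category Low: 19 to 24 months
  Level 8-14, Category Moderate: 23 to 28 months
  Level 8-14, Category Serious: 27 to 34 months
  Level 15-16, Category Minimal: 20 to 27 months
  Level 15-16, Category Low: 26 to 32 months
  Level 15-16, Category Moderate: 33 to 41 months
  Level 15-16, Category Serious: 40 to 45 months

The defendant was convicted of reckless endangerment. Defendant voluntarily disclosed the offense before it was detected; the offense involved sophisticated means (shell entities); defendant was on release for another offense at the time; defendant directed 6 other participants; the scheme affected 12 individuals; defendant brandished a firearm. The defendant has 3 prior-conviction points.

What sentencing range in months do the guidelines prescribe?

20-27 months

Base offense level for reckless endangerment: 10.
S1 does not apply.
S2 applies: 10 + 4 = 14.
S3 applies (level before this adjustment is 14 ≥ 6, so +4): 14 + 4 = 18.
S5 applies: 18 − 1 = 17.
S6 applies: 17 + 3 = 20.
S7 applies: 20 + 1 = 21.
S8 applies (level before this adjustment is 21 ≥ 13, so +4): 21 + 4 = 25.
Level 25 exceeds the maximum of 16; capped at 16.
Final offense level: 16.
Criminal history: 3 prior points → Category Minimal (0-4).
Level 16 falls in the 15-16 band.
Grid: Level 15-16 × Category Minimal = 20-27 months.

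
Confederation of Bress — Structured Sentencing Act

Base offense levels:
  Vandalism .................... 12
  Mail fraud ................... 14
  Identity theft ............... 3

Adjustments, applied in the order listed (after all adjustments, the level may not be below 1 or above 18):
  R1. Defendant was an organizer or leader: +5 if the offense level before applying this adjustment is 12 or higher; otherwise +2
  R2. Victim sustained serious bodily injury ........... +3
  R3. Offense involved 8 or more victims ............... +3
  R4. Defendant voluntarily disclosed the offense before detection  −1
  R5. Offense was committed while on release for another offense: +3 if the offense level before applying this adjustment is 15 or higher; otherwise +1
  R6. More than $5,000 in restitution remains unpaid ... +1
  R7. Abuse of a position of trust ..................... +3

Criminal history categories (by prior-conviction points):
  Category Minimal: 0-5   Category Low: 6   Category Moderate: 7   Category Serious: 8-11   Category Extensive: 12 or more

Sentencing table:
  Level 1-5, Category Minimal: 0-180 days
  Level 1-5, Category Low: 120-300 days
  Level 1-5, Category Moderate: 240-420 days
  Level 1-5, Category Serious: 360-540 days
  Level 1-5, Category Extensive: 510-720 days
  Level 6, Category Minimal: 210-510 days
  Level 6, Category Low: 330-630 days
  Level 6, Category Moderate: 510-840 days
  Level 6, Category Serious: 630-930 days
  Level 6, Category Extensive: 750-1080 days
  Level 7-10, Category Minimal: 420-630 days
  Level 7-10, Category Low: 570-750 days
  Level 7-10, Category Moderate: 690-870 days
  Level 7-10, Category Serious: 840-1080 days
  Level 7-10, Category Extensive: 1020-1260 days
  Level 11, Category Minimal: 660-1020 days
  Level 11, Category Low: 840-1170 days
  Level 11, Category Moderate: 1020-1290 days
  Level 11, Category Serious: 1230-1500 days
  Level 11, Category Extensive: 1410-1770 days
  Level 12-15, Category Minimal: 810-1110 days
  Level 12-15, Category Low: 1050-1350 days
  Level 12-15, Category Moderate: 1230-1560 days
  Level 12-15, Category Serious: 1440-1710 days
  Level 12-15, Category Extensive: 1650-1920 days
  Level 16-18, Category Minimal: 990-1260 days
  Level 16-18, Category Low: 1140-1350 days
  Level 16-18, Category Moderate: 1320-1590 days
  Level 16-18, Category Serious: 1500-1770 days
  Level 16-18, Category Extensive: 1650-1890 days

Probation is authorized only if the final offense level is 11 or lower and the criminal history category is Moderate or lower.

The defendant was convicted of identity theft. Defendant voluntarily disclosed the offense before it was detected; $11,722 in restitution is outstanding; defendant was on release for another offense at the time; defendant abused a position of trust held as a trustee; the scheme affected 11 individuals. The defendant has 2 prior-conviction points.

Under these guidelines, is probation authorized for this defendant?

Base offense level for identity theft: 3.
R1 does not apply.
R2 does not apply.
R3 applies: 3 + 3 = 6.
R4 applies: 6 − 1 = 5.
R5 applies (level before this adjustment is 5 < 15, so +1): 5 + 1 = 6.
R6 applies: 6 + 1 = 7.
R7 applies: 7 + 3 = 10.
Final offense level: 10.
Criminal history: 2 prior points → Category Minimal (0-5).
Level 10 falls in the 7-10 band.
Grid: Level 7-10 × Category Minimal = 420-630 days.
Probation check: level 10 ≤ 11 and category Minimal ≤ Moderate → eligible.

Yes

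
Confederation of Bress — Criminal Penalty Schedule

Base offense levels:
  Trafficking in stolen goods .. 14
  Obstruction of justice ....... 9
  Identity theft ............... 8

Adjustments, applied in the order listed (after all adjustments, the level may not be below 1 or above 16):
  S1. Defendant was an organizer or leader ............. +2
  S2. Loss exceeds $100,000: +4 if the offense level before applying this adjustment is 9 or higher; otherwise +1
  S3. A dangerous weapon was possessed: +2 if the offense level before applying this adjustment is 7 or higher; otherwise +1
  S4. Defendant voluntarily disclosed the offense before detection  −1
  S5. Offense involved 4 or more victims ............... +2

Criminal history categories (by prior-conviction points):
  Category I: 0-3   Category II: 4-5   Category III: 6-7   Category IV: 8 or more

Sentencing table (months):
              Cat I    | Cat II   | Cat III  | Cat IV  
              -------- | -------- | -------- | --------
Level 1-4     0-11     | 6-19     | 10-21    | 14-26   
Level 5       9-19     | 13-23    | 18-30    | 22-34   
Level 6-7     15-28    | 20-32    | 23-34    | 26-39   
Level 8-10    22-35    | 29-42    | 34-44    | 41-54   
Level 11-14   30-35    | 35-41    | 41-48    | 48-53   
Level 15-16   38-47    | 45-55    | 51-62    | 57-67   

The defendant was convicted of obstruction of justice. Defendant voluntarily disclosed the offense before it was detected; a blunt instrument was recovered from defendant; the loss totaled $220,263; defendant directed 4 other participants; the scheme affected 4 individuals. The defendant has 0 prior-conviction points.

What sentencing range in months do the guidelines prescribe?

Base offense level for obstruction of justice: 9.
S1 applies: 9 + 2 = 11.
S2 applies (level before this adjustment is 11 ≥ 9, so +4): 11 + 4 = 15.
S3 applies (level before this adjustment is 15 ≥ 7, so +2): 15 + 2 = 17.
S4 applies: 17 − 1 = 16.
S5 applies: 16 + 2 = 18.
Level 18 exceeds the maximum of 16; capped at 16.
Final offense level: 16.
Criminal history: 0 prior points → Category I (0-3).
Level 16 falls in the 15-16 band.
Grid: Level 15-16 × Category I = 38-47 months.

38-47 months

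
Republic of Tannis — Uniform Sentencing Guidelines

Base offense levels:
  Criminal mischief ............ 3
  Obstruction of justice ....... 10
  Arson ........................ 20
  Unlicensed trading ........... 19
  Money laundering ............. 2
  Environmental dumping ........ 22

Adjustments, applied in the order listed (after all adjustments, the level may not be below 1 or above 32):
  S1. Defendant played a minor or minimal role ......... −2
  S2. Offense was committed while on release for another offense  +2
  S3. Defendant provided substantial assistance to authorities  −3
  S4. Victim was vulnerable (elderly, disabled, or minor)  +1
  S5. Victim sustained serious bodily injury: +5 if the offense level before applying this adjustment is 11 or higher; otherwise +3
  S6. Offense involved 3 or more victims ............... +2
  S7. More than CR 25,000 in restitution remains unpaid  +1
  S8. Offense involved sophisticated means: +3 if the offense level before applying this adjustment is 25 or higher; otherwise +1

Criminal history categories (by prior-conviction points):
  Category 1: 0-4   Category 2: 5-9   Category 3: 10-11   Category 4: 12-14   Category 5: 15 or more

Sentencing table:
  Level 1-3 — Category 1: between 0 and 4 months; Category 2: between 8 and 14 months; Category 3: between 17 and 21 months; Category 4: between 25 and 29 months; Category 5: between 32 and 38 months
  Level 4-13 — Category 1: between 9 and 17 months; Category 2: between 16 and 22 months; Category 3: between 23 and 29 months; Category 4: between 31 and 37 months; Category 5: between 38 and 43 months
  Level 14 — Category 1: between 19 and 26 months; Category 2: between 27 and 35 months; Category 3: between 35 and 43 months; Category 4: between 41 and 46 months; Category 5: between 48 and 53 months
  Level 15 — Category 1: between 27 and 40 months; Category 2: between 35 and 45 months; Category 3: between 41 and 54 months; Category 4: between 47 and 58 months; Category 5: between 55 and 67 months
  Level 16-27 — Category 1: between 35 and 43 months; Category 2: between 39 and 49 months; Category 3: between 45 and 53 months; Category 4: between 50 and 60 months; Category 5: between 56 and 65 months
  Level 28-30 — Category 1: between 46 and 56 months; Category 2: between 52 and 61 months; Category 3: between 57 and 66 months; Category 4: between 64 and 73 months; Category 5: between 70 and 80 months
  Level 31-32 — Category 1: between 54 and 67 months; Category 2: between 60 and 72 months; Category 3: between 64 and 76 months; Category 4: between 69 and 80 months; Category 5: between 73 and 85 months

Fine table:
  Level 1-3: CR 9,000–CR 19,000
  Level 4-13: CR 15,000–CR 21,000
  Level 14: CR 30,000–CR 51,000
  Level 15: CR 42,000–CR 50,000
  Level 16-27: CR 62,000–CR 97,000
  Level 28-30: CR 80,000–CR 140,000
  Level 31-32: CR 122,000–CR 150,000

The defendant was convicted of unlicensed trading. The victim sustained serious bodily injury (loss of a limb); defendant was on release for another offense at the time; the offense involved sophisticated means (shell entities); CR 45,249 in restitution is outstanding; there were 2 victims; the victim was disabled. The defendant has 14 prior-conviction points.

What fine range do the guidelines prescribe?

CR 122,000–CR 150,000

Base offense level for unlicensed trading: 19.
S2 applies: 19 + 2 = 21.
S4 applies: 21 + 1 = 22.
S5 applies (level before this adjustment is 22 ≥ 11, so +5): 22 + 5 = 27.
S6 does not apply.
S7 applies: 27 + 1 = 28.
S8 applies (level before this adjustment is 28 ≥ 25, so +3): 28 + 3 = 31.
Final offense level: 31.
Level 31 falls in the 31-32 band.
Fine table: Level 31-32 → CR 122,000–CR 150,000.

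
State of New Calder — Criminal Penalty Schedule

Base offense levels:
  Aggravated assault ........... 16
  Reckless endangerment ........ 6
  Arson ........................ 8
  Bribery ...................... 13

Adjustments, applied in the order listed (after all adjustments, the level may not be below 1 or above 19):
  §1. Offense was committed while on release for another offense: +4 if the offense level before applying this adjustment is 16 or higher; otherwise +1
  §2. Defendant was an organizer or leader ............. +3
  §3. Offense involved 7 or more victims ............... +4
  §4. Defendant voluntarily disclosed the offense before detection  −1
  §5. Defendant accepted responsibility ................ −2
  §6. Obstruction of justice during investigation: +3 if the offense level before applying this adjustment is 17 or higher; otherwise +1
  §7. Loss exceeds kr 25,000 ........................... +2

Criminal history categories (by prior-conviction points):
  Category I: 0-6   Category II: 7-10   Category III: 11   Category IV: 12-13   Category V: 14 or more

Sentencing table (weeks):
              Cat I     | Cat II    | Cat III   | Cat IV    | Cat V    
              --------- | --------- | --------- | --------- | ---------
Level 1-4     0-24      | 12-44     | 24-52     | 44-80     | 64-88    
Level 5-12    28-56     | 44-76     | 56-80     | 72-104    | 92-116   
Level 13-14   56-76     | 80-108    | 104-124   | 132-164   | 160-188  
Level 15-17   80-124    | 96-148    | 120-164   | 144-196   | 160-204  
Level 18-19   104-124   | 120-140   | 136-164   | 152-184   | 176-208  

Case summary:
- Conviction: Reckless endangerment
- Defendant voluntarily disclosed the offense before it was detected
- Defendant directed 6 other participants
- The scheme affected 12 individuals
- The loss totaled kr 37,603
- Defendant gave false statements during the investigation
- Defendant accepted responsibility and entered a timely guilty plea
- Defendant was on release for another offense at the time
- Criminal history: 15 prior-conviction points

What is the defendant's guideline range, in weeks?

Base offense level for reckless endangerment: 6.
§1 applies (level before this adjustment is 6 < 16, so +1): 6 + 1 = 7.
§2 applies: 7 + 3 = 10.
§3 applies: 10 + 4 = 14.
§4 applies: 14 − 1 = 13.
§5 applies: 13 − 2 = 11.
§6 applies (level before this adjustment is 11 < 17, so +1): 11 + 1 = 12.
§7 applies: 12 + 2 = 14.
Final offense level: 14.
Criminal history: 15 prior points → Category V (14+).
Level 14 falls in the 13-14 band.
Grid: Level 13-14 × Category V = 160-188 weeks.

160-188 weeks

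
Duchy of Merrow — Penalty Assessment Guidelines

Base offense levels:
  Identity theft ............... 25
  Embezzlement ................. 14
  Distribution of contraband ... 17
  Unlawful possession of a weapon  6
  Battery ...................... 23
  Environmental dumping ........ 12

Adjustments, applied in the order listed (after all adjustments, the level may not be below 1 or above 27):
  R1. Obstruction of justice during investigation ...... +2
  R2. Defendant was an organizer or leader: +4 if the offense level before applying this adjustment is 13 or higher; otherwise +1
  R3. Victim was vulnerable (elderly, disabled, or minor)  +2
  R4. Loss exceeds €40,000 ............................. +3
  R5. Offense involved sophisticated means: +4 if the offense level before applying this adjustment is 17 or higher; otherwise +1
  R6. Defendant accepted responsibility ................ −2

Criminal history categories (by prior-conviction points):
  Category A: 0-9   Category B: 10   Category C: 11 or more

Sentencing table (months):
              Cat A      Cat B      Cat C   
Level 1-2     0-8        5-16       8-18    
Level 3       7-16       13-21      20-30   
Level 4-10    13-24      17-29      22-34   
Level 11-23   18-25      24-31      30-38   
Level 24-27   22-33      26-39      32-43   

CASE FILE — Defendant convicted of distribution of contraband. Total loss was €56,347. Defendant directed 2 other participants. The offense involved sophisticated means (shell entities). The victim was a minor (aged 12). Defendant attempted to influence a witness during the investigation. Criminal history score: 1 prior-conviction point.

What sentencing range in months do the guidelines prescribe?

22-33 months

Base offense level for distribution of contraband: 17.
R1 applies: 17 + 2 = 19.
R2 applies (level before this adjustment is 19 ≥ 13, so +4): 19 + 4 = 23.
R3 applies: 23 + 2 = 25.
R4 applies: 25 + 3 = 28.
R5 applies (level before this adjustment is 28 ≥ 17, so +4): 28 + 4 = 32.
Level 32 exceeds the maximum of 27; capped at 27.
Final offense level: 27.
Criminal history: 1 prior point → Category A (0-9).
Level 27 falls in the 24-27 band.
Grid: Level 24-27 × Category A = 22-33 months.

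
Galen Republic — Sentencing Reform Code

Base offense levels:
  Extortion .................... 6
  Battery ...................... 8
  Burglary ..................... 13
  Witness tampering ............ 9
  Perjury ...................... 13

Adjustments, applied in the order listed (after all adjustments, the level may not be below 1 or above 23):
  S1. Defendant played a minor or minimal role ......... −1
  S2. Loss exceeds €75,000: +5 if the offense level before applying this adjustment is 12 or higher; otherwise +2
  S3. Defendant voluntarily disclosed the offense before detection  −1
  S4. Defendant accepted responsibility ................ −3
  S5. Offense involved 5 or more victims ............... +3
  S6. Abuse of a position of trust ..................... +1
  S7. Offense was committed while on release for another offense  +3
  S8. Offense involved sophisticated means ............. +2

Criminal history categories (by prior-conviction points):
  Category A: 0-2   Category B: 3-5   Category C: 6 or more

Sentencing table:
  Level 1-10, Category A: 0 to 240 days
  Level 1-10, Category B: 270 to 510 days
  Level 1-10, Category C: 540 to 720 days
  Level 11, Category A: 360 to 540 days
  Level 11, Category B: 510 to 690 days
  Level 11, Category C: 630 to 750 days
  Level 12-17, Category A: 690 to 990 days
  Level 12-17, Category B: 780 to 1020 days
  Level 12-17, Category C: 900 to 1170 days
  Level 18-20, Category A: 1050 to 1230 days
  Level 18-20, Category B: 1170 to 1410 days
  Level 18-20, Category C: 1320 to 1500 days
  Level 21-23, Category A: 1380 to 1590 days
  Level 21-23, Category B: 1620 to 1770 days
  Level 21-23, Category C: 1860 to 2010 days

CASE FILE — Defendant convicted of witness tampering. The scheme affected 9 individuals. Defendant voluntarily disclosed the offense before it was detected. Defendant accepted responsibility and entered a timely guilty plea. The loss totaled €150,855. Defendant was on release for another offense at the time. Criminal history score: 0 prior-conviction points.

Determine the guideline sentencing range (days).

690-990 days

Base offense level for witness tampering: 9.
S2 applies (level before this adjustment is 9 < 12, so +2): 9 + 2 = 11.
S3 applies: 11 − 1 = 10.
S4 applies: 10 − 3 = 7.
S5 applies: 7 + 3 = 10.
S7 applies: 10 + 3 = 13.
S8 does not apply.
Final offense level: 13.
Criminal history: 0 prior points → Category A (0-2).
Level 13 falls in the 12-17 band.
Grid: Level 12-17 × Category A = 690-990 days.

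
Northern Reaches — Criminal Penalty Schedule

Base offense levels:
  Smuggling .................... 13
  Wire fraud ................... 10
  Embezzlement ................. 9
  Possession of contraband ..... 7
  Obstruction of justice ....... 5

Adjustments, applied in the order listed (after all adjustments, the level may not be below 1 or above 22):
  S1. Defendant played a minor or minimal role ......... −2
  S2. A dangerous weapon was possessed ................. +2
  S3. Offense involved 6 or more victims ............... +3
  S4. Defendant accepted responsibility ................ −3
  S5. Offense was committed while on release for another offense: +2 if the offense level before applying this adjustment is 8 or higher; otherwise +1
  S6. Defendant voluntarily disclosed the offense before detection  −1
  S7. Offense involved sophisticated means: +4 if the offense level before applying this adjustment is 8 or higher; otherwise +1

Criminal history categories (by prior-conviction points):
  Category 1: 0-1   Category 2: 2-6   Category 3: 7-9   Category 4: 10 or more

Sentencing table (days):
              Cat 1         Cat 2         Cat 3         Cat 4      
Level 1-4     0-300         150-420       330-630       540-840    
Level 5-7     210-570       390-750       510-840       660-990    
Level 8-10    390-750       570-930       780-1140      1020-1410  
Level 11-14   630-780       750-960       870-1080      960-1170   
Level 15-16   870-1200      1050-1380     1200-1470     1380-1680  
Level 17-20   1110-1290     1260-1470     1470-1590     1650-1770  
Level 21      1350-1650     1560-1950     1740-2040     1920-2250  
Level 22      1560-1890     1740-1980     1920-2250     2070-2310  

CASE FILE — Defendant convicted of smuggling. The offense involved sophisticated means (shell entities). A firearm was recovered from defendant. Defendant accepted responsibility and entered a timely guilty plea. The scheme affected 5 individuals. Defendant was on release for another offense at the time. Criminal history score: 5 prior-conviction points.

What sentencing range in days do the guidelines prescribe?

Base offense level for smuggling: 13.
S2 applies: 13 + 2 = 15.
S4 applies: 15 − 3 = 12.
S5 applies (level before this adjustment is 12 ≥ 8, so +2): 12 + 2 = 14.
S6 does not apply.
S7 applies (level before this adjustment is 14 ≥ 8, so +4): 14 + 4 = 18.
Final offense level: 18.
Criminal history: 5 prior points → Category 2 (2-6).
Level 18 falls in the 17-20 band.
Grid: Level 17-20 × Category 2 = 1260-1470 days.

1260-1470 days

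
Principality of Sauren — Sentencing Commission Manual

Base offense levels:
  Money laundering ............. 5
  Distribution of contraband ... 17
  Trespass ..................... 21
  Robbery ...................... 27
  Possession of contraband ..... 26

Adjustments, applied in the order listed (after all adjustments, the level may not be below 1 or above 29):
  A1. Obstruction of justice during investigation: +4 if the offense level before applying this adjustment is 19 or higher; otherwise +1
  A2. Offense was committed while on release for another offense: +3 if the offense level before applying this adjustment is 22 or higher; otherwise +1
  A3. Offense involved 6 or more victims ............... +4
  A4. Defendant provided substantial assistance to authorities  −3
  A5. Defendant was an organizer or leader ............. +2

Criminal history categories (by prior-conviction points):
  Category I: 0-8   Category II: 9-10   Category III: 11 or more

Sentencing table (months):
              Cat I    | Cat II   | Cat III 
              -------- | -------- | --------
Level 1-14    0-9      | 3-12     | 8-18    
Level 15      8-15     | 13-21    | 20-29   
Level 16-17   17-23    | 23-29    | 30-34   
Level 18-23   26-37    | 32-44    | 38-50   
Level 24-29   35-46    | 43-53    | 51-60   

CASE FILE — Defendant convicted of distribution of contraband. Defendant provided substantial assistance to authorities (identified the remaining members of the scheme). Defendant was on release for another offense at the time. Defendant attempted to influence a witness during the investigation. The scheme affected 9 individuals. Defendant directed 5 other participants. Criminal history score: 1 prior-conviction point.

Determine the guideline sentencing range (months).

26-37 months

Base offense level for distribution of contraband: 17.
A1 applies (level before this adjustment is 17 < 19, so +1): 17 + 1 = 18.
A2 applies (level before this adjustment is 18 < 22, so +1): 18 + 1 = 19.
A3 applies: 19 + 4 = 23.
A4 applies: 23 − 3 = 20.
A5 applies: 20 + 2 = 22.
Final offense level: 22.
Criminal history: 1 prior point → Category I (0-8).
Level 22 falls in the 18-23 band.
Grid: Level 18-23 × Category I = 26-37 months.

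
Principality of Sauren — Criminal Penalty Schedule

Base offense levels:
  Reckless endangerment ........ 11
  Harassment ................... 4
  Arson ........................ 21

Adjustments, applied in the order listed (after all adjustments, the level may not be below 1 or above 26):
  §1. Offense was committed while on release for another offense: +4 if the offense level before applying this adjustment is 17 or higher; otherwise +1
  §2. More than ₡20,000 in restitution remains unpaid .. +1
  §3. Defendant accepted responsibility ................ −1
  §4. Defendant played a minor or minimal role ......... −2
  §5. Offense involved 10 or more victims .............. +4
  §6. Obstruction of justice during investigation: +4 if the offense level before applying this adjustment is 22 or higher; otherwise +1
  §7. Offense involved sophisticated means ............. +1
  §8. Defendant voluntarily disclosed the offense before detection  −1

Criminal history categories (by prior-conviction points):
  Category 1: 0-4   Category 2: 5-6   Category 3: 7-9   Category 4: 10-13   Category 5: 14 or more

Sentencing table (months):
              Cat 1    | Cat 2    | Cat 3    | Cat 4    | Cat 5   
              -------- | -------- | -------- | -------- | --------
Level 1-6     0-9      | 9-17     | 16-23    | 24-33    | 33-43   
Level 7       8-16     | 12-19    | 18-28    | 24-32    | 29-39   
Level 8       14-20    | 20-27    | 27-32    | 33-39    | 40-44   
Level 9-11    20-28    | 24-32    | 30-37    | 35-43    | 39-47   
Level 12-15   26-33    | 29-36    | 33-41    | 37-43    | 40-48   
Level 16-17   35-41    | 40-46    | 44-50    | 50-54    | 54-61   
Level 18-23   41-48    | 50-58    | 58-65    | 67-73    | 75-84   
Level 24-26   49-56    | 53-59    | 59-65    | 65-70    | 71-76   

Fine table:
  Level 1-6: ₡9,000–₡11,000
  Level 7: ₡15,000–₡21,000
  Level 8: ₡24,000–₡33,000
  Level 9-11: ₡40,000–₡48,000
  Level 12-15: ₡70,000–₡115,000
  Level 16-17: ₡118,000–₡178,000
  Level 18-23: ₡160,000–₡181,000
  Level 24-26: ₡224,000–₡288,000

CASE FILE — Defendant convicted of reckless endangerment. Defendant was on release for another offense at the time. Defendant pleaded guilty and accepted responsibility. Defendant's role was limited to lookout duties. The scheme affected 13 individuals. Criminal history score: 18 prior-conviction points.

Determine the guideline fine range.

₡70,000–₡115,000

Base offense level for reckless endangerment: 11.
§1 applies (level before this adjustment is 11 < 17, so +1): 11 + 1 = 12.
§3 applies: 12 − 1 = 11.
§4 applies: 11 − 2 = 9.
§5 applies: 9 + 4 = 13.
§6 does not apply.
§7 does not apply.
Final offense level: 13.
Level 13 falls in the 12-15 band.
Fine table: Level 12-15 → ₡70,000–₡115,000.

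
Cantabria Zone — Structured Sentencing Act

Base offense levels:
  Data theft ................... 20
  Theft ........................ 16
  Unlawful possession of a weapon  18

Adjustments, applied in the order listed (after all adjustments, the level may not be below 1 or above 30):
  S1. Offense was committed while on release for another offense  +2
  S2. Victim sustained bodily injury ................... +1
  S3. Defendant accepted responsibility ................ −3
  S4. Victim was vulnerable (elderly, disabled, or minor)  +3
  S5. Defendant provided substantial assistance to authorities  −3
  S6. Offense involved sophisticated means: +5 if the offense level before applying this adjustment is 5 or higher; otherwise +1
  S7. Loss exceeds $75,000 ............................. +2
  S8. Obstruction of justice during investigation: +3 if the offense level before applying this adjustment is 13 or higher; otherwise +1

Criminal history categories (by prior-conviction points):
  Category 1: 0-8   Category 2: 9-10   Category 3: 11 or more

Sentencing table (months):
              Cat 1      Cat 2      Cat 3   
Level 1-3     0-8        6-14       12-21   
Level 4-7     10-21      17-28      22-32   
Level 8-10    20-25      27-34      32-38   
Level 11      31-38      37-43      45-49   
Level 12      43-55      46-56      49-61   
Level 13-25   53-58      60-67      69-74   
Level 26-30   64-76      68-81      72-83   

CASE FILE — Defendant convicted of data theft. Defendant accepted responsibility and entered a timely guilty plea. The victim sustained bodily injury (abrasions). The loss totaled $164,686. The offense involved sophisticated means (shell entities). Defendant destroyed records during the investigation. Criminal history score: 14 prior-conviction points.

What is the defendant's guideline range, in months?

72-83 months

Base offense level for data theft: 20.
S2 applies: 20 + 1 = 21.
S3 applies: 21 − 3 = 18.
S4 does not apply.
S5 does not apply.
S6 applies (level before this adjustment is 18 ≥ 5, so +5): 18 + 5 = 23.
S7 applies: 23 + 2 = 25.
S8 applies (level before this adjustment is 25 ≥ 13, so +3): 25 + 3 = 28.
Final offense level: 28.
Criminal history: 14 prior points → Category 3 (11+).
Level 28 falls in the 26-30 band.
Grid: Level 26-30 × Category 3 = 72-83 months.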